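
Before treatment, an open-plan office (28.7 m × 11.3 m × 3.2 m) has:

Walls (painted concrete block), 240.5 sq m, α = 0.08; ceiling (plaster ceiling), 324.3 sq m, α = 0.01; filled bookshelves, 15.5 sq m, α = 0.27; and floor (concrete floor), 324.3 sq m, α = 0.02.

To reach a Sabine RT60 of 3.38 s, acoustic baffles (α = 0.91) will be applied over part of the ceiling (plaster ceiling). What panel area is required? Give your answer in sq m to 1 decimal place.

A₁ = Σ Sᵢαᵢ = 240.5×0.08 + 324.3×0.01 + 15.5×0.27 + 324.3×0.02 = 33.154 sabins.
Required A₂ = 0.161·1037.792/3.38 = 49.433 sabins.
Absorption to add: 49.433 − 33.154 = 16.279 sabins.
Each sq m of panel replacing the ceiling (plaster ceiling) adds (0.91 − 0.01) = 0.90 sabins.
Panel area = 16.279 / 0.90 = 18.1 sq m.

18.1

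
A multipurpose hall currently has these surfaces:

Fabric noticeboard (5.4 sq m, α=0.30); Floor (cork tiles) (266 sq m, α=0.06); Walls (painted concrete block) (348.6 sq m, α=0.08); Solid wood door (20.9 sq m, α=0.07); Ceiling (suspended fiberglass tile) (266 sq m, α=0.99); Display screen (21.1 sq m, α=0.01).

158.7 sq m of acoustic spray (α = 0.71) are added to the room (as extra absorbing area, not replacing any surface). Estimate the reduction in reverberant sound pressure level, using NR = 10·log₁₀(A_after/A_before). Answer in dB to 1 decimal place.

1.3 dB

Equivalent absorption area: A_before = 5.4·0.30 + 266·0.06 + 348.6·0.08 + 20.9·0.07 + 266·0.99 + 21.1·0.01 = 310.482 sq m.
Treatment contributes 158.7·0.71 = 112.677 sabins.
A_after = 310.482 + 112.677 = 423.159 sabins.
Reduction = 10 log₁₀(A_after/A_before) = 10 log₁₀(1.3629) = 1.3 dB.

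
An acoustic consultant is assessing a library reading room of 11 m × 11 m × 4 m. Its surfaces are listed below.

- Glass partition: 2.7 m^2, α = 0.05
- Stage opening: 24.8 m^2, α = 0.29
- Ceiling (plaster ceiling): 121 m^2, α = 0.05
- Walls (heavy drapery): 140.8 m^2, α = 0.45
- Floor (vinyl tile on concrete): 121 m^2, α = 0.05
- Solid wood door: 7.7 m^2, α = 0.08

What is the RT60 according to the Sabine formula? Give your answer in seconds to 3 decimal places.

Equivalent absorption area: A = 2.7*0.05 + 24.8*0.29 + 121*0.05 + 140.8*0.45 + 121*0.05 + 7.7*0.08 = 83.403 m^2.
Room volume: 484 m³.
RT60 = 0.161 · V / A = 0.161 × 484 / 83.403 = 0.934 s.

0.934 sec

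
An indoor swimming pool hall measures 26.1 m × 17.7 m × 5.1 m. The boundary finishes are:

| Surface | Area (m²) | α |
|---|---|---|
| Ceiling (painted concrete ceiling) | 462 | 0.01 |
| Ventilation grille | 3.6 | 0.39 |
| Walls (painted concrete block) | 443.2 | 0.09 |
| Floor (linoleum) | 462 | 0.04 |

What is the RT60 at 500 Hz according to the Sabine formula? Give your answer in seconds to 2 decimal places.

Summing Sᵢαᵢ: 4.620 + 1.404 + 39.888 + 18.480 → A = 64.392 sabins.
V = 26.1·17.7·5.1 = 2356.047 m³.
Sabine: RT60 = 0.161 × 2356.047 / 64.392 = 5.89 s.

5.89 s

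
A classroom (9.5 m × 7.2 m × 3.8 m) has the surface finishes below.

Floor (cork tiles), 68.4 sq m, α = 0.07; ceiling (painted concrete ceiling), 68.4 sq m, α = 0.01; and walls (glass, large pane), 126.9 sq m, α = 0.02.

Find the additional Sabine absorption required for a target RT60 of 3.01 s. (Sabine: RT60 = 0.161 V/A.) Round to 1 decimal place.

Total absorption A₁ = 68.4·0.07 + 68.4·0.01 + 126.9·0.02
  = 4.788 + 0.684 + 2.538 = 8.010 sq m sabins.
For T = 3.01 s, need A₂ = 0.161·V/T = 0.161·259.92/3.01 = 13.903 sabins.
Additional absorption ΔA = 13.903 − 8.010 = 5.9 sabins.

5.9 sabins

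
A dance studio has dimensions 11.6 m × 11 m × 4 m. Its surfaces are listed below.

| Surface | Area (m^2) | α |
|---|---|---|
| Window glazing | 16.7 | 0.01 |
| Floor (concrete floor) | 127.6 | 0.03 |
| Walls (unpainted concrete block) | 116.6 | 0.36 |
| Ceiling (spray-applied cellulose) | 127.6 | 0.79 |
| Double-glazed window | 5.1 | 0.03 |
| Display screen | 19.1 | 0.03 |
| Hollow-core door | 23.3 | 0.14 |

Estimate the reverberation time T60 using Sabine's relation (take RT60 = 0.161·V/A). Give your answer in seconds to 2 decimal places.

0.55 seconds

A = Σ Sᵢαᵢ = 16.7*0.01 + 127.6*0.03 + 116.6*0.36 + 127.6*0.79 + 5.1*0.03 + 19.1*0.03 + 23.3*0.14 = 150.763 sabins.
Room volume: 510.4 m³.
T = 0.161 V/A = 0.161·510.4/150.763 = 0.55 s.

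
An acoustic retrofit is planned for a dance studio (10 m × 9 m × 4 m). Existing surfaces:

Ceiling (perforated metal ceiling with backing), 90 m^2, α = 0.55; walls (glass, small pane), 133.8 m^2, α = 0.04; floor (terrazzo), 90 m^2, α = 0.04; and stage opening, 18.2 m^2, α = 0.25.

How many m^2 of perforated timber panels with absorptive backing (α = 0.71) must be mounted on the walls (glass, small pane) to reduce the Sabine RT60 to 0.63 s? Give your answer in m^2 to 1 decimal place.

43.3

A₁ = Σ Sᵢαᵢ = 90×0.55 + 133.8×0.04 + 90×0.04 + 18.2×0.25 = 63.002 sabins.
V = 360 m³. Target absorption A₂ = 0.161 × 360 / 0.63 = 92.000 sabins.
Absorption to add: 92.000 − 63.002 = 28.998 sabins.
Net gain per m^2: Δα = 0.71 − 0.04 = 0.67.
Panel area = 28.998 / 0.67 = 43.3 m^2.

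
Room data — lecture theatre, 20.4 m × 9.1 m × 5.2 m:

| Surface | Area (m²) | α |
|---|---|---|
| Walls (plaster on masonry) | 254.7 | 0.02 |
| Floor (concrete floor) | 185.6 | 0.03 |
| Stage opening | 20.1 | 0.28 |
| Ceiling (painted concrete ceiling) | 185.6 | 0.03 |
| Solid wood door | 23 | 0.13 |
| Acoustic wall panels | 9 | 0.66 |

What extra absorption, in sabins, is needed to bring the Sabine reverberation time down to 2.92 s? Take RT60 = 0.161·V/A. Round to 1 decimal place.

A₁ = Σ Sᵢαᵢ = 254.7×0.02 + 185.6×0.03 + 20.1×0.28 + 185.6×0.03 + 23×0.13 + 9×0.66 = 30.788 sabins.
Target A₂ = 0.161·965.328/2.92 = 53.225 sabins (V = 965.328 m³).
Shortfall: 53.225 − 30.788 = 22.4 sabins.

22.4 sabins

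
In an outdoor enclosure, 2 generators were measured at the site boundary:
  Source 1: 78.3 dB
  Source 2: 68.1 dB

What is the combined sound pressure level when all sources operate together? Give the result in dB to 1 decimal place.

78.7 dB

Converting to relative power and adding: 10^(78.3/10) + 10^(68.1/10) = 7.406e+07.
L_total = 10·log₁₀(7.406e+07) = 78.7 dB.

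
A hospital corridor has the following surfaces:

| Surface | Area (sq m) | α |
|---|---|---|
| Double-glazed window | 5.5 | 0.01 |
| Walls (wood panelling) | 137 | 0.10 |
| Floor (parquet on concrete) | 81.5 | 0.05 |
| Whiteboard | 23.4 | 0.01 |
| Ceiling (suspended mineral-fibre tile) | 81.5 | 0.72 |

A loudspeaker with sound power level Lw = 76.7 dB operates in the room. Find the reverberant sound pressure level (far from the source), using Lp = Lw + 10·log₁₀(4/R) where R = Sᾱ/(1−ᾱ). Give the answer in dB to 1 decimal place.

62.7 dB

Σ(Sᵢαᵢ) = 5.5×0.01 + 137×0.10 + 81.5×0.05 + 23.4×0.01 + 81.5×0.72 = 76.744; total area S = 328.9 sq m.
ᾱ = 0.2333, so room constant R = A/(1−ᾱ) = 100.097 sq m.
Lp = 76.7 + 10·log₁₀(4/100.097) = 76.7 + (-13.98) = 62.7 dB.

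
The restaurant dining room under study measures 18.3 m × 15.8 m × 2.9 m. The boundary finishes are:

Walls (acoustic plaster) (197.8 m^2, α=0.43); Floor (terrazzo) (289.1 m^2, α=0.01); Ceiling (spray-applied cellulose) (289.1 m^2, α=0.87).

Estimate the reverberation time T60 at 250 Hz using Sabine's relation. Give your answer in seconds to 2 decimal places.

0.40 s

Total absorption A = 197.8·0.43 + 289.1·0.01 + 289.1·0.87
  = 85.054 + 2.891 + 251.517 = 339.462 m^2 sabins.
Room volume: 838.506 m³.
RT60 = 0.161 · V / A = 0.161 × 838.506 / 339.462 = 0.40 s.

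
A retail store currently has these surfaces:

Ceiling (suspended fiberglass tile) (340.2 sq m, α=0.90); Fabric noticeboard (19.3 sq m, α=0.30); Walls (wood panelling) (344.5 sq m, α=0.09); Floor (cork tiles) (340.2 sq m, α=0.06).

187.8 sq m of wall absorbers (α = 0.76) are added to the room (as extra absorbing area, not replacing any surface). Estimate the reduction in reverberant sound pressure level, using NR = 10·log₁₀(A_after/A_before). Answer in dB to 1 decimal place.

Total absorption A_before = 340.2*0.90 + 19.3*0.30 + 344.5*0.09 + 340.2*0.06
  = 306.180 + 5.790 + 31.005 + 20.412 = 363.387 sq m sabins.
Treatment contributes 187.8·0.76 = 142.728 sabins.
A_after = 363.387 + 142.728 = 506.115 sabins.
NR = 10·log₁₀(506.115/363.387) = 1.4 dB.

1.4 dB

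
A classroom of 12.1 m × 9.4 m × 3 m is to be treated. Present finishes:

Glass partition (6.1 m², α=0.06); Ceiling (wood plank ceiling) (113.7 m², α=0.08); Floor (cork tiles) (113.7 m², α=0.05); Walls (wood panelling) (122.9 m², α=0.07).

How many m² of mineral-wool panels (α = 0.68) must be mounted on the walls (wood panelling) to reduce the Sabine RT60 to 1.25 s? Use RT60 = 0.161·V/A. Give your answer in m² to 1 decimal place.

33.1

Total absorption A₁ = 6.1*0.06 + 113.7*0.08 + 113.7*0.05 + 122.9*0.07
  = 0.366 + 9.096 + 5.685 + 8.603 = 23.750 m² sabins.
V = 341.22 m³. Target absorption A₂ = 0.161 × 341.22 / 1.25 = 43.949 sabins.
ΔA needed = 43.949 − 23.750 = 20.199 sabins.
Each m² of panel replacing the walls (wood panelling) adds (0.68 − 0.07) = 0.61 sabins.
Area = ΔA/Δα = 20.199/0.61 = 33.1 m².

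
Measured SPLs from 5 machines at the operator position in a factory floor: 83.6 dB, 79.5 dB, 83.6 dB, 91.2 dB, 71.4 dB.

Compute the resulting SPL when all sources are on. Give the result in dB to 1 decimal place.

Sum in the linear (power) domain: Σ 10^(Lᵢ/10) = 10^(83.6/10) + 10^(79.5/10) + 10^(83.6/10) + 10^(91.2/10) + 10^(71.4/10) = 1.879e+09.
Combined level = 10 log₁₀(1.879e+09) = 92.7 dB.

92.7 dB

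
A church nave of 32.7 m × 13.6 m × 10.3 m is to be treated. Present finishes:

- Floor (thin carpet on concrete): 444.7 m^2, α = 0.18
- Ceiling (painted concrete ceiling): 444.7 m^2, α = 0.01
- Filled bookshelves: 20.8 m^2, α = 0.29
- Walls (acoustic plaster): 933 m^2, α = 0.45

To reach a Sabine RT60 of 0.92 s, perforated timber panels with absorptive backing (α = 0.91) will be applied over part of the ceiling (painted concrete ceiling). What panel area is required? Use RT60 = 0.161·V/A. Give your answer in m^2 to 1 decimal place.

Summing Sᵢαᵢ: 80.046 + 4.447 + 6.032 + 419.850 → A₁ = 510.375 sabins.
Required A₂ = 0.161·4580.616/0.92 = 801.608 sabins.
Absorption to add: 801.608 − 510.375 = 291.233 sabins.
Net gain per m^2: Δα = 0.91 − 0.01 = 0.90.
Panel area = 291.233 / 0.90 = 323.6 m^2.

323.6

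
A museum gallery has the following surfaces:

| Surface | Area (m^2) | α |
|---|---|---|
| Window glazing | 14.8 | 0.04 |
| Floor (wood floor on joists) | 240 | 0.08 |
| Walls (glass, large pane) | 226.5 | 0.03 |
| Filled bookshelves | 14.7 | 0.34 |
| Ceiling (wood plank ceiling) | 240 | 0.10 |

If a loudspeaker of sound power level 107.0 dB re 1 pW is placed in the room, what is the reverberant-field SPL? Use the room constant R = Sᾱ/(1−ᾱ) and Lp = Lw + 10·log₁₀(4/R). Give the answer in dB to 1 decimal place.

Σ(Sᵢαᵢ) = 14.8×0.04 + 240×0.08 + 226.5×0.03 + 14.7×0.34 + 240×0.10 = 55.585; total area S = 736.0 m^2.
ᾱ = 0.0755, so room constant R = A/(1−ᾱ) = 60.124 m^2.
Lp = 107.0 + 10·log₁₀(4/60.124) = 107.0 + (-11.77) = 95.2 dB.

95.2 dB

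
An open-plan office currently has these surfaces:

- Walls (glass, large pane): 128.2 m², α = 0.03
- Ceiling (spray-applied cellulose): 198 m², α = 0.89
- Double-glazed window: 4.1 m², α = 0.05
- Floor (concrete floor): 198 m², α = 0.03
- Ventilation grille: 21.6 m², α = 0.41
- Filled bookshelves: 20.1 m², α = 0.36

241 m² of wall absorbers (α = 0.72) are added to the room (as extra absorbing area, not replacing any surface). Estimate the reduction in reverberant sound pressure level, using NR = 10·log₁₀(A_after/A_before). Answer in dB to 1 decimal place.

Summing Sᵢαᵢ: 3.846 + 176.220 + 0.205 + 5.940 + 8.856 + 7.236 → A_before = 202.303 sabins.
Treatment contributes 241·0.72 = 173.520 sabins.
New total A_after = 375.823 sabins.
NR = 10·log₁₀(375.823/202.303) = 2.7 dB.

2.7 dB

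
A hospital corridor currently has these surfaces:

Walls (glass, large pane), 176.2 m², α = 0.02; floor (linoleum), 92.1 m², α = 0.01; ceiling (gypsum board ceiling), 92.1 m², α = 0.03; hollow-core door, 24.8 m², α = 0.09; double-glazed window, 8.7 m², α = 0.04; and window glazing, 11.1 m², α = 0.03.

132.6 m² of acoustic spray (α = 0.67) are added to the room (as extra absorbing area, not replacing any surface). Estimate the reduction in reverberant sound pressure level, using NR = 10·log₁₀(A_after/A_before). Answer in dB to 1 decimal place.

Total absorption A_before = 176.2×0.02 + 92.1×0.01 + 92.1×0.03 + 24.8×0.09 + 8.7×0.04 + 11.1×0.03
  = 3.524 + 0.921 + 2.763 + 2.232 + 0.348 + 0.333 = 10.121 m² sabins.
Treatment contributes 132.6·0.67 = 88.842 sabins.
New total A_after = 98.963 sabins.
NR = 10·log₁₀(98.963/10.121) = 9.9 dB.

9.9 dB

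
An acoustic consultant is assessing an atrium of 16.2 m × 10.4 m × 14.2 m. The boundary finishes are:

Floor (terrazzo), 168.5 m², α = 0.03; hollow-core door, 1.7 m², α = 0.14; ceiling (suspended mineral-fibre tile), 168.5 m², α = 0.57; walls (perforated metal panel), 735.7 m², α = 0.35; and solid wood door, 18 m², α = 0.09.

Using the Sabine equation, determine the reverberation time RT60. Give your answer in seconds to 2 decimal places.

Equivalent absorption area: A = 168.5*0.03 + 1.7*0.14 + 168.5*0.57 + 735.7*0.35 + 18*0.09 = 360.453 m².
Room volume: 2392.416 m³.
RT60 = 0.161 · V / A = 0.161 × 2392.416 / 360.453 = 1.07 s.

1.07 seconds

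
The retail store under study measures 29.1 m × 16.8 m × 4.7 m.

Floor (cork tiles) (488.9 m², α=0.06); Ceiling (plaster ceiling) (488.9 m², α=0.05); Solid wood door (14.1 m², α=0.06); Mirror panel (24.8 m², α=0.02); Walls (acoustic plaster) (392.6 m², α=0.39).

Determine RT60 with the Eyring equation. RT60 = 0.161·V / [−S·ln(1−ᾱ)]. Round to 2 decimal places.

Total surface area S = 488.9 + 488.9 + 14.1 + 24.8 + 392.6 = 1409.3 m².
Σ(Sᵢαᵢ) = 488.9×0.06 + 488.9×0.05 + 14.1×0.06 + 24.8×0.02 + 392.6×0.39 = 208.235.
Mean coefficient ᾱ = A/S = 0.1478.
−S·ln(1−ᾱ) = −1409.3 × ln(1 − 0.1478) = 225.395.
V = 29.1 × 16.8 × 4.7 = 2297.736 m³.
RT60 = 0.161 × 2297.736 / 225.395 = 1.64 s.

1.64 s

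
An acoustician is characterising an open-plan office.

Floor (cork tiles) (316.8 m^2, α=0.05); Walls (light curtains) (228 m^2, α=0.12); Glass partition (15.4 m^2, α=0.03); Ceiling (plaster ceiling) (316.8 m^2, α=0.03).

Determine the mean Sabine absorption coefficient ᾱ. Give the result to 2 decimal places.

Total surface area S = 877.0 m^2.
Σ(Sᵢαᵢ) = 316.8×0.05 + 228×0.12 + 15.4×0.03 + 316.8×0.03 = 53.166.
ᾱ = 53.166 / 877.0 = 0.06.

0.06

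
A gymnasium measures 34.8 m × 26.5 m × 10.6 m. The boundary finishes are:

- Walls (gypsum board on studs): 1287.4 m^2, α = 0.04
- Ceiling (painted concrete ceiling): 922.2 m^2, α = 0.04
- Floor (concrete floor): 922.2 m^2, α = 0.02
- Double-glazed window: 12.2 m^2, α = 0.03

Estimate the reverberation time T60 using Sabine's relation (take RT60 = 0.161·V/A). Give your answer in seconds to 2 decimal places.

Summing Sᵢαᵢ: 51.496 + 36.888 + 18.444 + 0.366 → A = 107.194 sabins.
Volume V = 34.8 × 26.5 × 10.6 = 9775.32 m³.
T = 0.161 V/A = 0.161·9775.32/107.194 = 14.68 s.

14.68 s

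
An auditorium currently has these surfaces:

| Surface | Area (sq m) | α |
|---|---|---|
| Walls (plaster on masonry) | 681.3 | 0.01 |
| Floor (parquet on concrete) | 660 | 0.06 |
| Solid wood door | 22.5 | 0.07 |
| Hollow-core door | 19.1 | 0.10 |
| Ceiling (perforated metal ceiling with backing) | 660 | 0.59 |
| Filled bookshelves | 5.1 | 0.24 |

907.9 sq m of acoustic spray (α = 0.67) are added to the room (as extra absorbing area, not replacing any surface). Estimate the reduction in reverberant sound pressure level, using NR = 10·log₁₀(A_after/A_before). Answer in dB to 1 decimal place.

3.8 dB

Equivalent absorption area: A_before = 681.3*0.01 + 660*0.06 + 22.5*0.07 + 19.1*0.10 + 660*0.59 + 5.1*0.24 = 440.522 sq m.
Added absorption = 907.9 × 0.67 = 608.293 sabins.
New total A_after = 1048.815 sabins.
Reduction = 10 log₁₀(A_after/A_before) = 10 log₁₀(2.3808) = 3.8 dB.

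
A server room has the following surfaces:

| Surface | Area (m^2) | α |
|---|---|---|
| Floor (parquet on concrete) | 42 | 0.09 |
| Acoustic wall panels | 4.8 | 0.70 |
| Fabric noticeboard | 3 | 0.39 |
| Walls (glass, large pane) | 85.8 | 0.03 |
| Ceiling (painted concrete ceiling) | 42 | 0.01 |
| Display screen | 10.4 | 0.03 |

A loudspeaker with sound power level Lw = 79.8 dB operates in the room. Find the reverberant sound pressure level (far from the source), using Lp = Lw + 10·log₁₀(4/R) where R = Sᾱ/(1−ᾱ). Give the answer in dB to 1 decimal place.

Σ(Sᵢαᵢ) = 42×0.09 + 4.8×0.70 + 3×0.39 + 85.8×0.03 + 42×0.01 + 10.4×0.03 = 11.616; total area S = 188.0 m^2.
ᾱ = 0.0618, so room constant R = A/(1−ᾱ) = 12.381 m^2.
Lp = 79.8 + 10·log₁₀(4/12.381) = 79.8 + (-4.91) = 74.9 dB.

74.9 dB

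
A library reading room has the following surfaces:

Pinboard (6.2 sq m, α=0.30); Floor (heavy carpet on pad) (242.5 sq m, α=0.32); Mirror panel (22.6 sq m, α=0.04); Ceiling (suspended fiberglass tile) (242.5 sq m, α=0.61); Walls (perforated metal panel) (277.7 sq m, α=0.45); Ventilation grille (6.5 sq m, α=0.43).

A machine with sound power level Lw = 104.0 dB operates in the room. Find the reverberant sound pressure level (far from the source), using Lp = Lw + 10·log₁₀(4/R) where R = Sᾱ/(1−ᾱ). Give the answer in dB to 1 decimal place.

81.9 dB

Σ(Sᵢαᵢ) = 6.2×0.30 + 242.5×0.32 + 22.6×0.04 + 242.5×0.61 + 277.7×0.45 + 6.5×0.43 = 356.049; total area S = 798.0 sq m.
ᾱ = 356.049/798.0 = 0.4462; R = Sᾱ/(1−ᾱ) = 356.049/(1−0.4462) = 642.920 sq m.
Lp = Lw + 10 log₁₀(4/R) = 104.0 -22.06 = 81.9 dB.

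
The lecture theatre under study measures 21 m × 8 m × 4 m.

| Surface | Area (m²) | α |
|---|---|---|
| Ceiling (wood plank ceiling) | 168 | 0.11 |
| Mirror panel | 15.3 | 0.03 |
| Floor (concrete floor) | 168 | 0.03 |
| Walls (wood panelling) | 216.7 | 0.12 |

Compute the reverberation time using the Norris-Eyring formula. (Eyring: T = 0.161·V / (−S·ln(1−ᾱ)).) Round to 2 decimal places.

Total surface area S = 168 + 15.3 + 168 + 216.7 = 568.0 m².
Absorption A = 168×0.11 + 15.3×0.03 + 168×0.03 + 216.7×0.12 = 49.983 sabins.
Mean coefficient ᾱ = A/S = 0.0880.
−S·ln(1−ᾱ) = −568.0 × ln(1 − 0.0880) = 52.321.
V = 21 × 8 × 4 = 672 m³.
RT60 = 0.161 × 672 / 52.321 = 2.07 s.

2.07 sec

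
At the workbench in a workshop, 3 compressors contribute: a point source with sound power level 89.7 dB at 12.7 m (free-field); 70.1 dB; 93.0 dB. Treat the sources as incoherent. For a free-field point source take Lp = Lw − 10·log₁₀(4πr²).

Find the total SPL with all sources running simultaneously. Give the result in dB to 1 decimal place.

Source at 12.7 m: Lp = 89.7 − 10·log₁₀(4π·12.7²) = 89.7 − 10·log₁₀(2026.830) = 56.6 dB.
Σ 10^(Lᵢ/10) = 2.006e+09.
Back to dB: 10·log₁₀ Σ = 93.0 dB.

93.0 dB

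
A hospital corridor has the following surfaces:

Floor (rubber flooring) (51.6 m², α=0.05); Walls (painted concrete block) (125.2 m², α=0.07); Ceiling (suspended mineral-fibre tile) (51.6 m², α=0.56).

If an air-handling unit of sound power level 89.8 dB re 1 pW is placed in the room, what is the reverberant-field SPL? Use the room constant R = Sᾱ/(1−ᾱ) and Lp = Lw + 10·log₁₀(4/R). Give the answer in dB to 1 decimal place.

78.9 dB

Σ(Sᵢαᵢ) = 51.6×0.05 + 125.2×0.07 + 51.6×0.56 = 40.240; total area S = 228.4 m².
ᾱ = 40.240/228.4 = 0.1762; R = Sᾱ/(1−ᾱ) = 40.240/(1−0.1762) = 48.847 m².
Lp = 89.8 + 10·log₁₀(4/48.847) = 89.8 + (-10.87) = 78.9 dB.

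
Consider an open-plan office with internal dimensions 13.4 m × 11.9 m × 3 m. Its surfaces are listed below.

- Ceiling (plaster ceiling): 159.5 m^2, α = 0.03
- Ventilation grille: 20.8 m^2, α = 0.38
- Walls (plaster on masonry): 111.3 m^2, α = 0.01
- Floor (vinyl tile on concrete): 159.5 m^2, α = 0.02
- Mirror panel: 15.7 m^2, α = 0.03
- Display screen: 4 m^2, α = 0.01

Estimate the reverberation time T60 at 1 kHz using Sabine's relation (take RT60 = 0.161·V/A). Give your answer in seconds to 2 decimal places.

4.40 s

A = Σ Sᵢαᵢ = 159.5·0.03 + 20.8·0.38 + 111.3·0.01 + 159.5·0.02 + 15.7·0.03 + 4·0.01 = 17.503 sabins.
Volume V = 13.4 × 11.9 × 3 = 478.38 m³.
RT60 = 0.161 · V / A = 0.161 × 478.38 / 17.503 = 4.40 s.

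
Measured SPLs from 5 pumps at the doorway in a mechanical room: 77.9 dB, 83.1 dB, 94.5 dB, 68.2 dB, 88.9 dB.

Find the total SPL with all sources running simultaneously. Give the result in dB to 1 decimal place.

95.9 dB

Σ 10^(Lᵢ/10) = 3.867e+09.
L_total = 10·log₁₀(3.867e+09) = 95.9 dB.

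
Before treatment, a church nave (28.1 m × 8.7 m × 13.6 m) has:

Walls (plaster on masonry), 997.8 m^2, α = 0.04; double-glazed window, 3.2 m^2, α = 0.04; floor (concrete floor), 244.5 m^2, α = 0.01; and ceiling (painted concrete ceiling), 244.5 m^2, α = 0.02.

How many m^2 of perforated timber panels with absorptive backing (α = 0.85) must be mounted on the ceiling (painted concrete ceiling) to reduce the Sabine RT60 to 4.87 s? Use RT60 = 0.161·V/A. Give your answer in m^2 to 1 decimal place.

75.4

Total absorption A₁ = 997.8·0.04 + 3.2·0.04 + 244.5·0.01 + 244.5·0.02
  = 39.912 + 0.128 + 2.445 + 4.890 = 47.375 m^2 sabins.
Required A₂ = 0.161·3324.792/4.87 = 109.916 sabins.
ΔA needed = 109.916 − 47.375 = 62.541 sabins.
Net gain per m^2: Δα = 0.85 − 0.02 = 0.83.
Panel area = 62.541 / 0.83 = 75.4 m^2.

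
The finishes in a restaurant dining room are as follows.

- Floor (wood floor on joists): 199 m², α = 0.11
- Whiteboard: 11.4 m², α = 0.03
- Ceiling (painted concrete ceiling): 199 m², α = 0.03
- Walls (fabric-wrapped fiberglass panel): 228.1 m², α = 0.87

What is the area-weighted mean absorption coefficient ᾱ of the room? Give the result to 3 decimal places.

0.356

S = Σ Sᵢ = 199 + 11.4 + 199 + 228.1 = 637.5 m².
Σ(Sᵢαᵢ) = 199*0.11 + 11.4*0.03 + 199*0.03 + 228.1*0.87 = 226.649.
ᾱ = A/S = 0.356.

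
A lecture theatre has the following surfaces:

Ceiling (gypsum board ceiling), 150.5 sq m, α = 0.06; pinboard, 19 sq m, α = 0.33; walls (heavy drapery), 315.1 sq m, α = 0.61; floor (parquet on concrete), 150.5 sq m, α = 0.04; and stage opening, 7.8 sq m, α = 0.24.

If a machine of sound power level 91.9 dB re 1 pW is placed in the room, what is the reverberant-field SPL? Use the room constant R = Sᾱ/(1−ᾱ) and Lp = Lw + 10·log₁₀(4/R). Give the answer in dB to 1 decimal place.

72.8 dB

Σ(Sᵢαᵢ) = 150.5·0.06 + 19·0.33 + 315.1·0.61 + 150.5·0.04 + 7.8·0.24 = 215.403; total area S = 642.9 sq m.
ᾱ = 0.3350, so room constant R = A/(1−ᾱ) = 323.914 sq m.
Lp = 91.9 + 10·log₁₀(4/323.914) = 91.9 + (-19.08) = 72.8 dB.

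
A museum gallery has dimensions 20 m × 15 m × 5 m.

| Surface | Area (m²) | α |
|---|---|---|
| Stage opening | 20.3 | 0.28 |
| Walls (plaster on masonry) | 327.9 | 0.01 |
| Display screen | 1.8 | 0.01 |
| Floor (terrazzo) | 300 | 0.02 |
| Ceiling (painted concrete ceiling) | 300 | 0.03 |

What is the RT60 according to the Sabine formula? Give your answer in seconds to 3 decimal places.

Summing Sᵢαᵢ: 5.684 + 3.279 + 0.018 + 6.000 + 9.000 → A = 23.981 sabins.
Room volume: 1500 m³.
RT60 = 0.161 · V / A = 0.161 × 1500 / 23.981 = 10.070 s.

10.070 s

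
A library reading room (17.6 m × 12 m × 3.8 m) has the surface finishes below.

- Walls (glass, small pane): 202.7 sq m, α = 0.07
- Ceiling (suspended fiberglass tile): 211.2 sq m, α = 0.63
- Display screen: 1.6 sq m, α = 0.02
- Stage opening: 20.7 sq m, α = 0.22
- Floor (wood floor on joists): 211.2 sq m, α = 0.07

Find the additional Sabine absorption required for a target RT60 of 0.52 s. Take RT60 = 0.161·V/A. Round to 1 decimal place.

Total absorption A₁ = 202.7*0.07 + 211.2*0.63 + 1.6*0.02 + 20.7*0.22 + 211.2*0.07
  = 14.189 + 133.056 + 0.032 + 4.554 + 14.784 = 166.615 sq m sabins.
Target A₂ = 0.161·802.56/0.52 = 248.485 sabins (V = 802.56 m³).
ΔA = A₂ − A₁ = 248.485 − 166.615 = 81.9 sabins.

81.9 sabins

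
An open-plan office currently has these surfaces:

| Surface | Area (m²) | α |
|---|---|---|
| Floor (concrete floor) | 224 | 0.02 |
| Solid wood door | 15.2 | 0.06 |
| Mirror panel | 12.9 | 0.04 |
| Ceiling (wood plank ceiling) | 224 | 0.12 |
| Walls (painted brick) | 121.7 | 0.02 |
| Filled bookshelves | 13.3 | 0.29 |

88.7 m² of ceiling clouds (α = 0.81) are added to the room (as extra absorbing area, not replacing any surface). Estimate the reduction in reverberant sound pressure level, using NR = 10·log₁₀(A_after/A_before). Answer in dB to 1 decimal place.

4.5 dB

Total absorption A_before = 224*0.02 + 15.2*0.06 + 12.9*0.04 + 224*0.12 + 121.7*0.02 + 13.3*0.29
  = 4.480 + 0.912 + 0.516 + 26.880 + 2.434 + 3.857 = 39.079 m² sabins.
Added absorption = 88.7 × 0.81 = 71.847 sabins.
A_after = 39.079 + 71.847 = 110.926 sabins.
NR = 10·log₁₀(110.926/39.079) = 4.5 dB.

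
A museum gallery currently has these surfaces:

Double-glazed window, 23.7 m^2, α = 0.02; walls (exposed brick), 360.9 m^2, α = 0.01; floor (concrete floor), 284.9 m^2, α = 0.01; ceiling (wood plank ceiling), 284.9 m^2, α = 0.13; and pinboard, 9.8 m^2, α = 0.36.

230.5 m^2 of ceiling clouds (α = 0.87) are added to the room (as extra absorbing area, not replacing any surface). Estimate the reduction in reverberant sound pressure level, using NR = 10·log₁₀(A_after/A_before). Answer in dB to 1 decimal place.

7.2 dB

Total absorption A_before = 23.7*0.02 + 360.9*0.01 + 284.9*0.01 + 284.9*0.13 + 9.8*0.36
  = 0.474 + 3.609 + 2.849 + 37.037 + 3.528 = 47.497 m^2 sabins.
Added absorption = 230.5 × 0.87 = 200.535 sabins.
A_after = 47.497 + 200.535 = 248.032 sabins.
Reduction = 10 log₁₀(A_after/A_before) = 10 log₁₀(5.2221) = 7.2 dB.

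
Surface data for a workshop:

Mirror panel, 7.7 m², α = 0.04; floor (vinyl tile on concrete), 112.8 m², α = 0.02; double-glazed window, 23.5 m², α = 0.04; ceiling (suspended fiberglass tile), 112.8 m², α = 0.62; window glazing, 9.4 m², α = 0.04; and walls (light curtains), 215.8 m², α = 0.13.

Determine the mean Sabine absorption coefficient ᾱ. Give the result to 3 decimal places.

0.211

S = Σ Sᵢ = 7.7 + 112.8 + 23.5 + 112.8 + 9.4 + 215.8 = 482.0 m².
Weighted sum Σ Sα = 101.870.
ᾱ = A/S = 0.211.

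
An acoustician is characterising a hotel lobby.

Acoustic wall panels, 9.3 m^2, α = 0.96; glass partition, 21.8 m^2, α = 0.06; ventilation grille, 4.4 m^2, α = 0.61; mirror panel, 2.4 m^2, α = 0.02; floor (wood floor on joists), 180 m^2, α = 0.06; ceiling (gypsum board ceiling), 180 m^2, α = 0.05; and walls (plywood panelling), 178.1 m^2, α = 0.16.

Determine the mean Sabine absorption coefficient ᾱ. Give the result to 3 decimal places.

0.106

Total surface area S = 576.0 m^2.
A = 9.3*0.96 + 21.8*0.06 + 4.4*0.61 + 2.4*0.02 + 180*0.06 + 180*0.05 + 178.1*0.16 = 61.264 sabins.
ᾱ = A/S = 0.106.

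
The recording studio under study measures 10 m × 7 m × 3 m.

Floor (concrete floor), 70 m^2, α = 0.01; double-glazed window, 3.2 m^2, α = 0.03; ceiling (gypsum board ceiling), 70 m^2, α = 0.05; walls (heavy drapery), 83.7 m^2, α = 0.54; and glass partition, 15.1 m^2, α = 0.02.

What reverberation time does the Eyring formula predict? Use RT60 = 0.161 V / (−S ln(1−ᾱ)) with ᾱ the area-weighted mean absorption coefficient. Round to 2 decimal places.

S = Σ Sᵢ = 242.0 m^2.
Absorption A = 70×0.01 + 3.2×0.03 + 70×0.05 + 83.7×0.54 + 15.1×0.02 = 49.796 sabins.
ᾱ = 49.796 / 242.0 = 0.2058.
Eyring denominator: −S ln(1−ᾱ) = 55.762.
V = 10 × 7 × 3 = 210 m³.
T = 0.161·V/[−S·ln(1−ᾱ)] = 0.161·210/55.762 = 0.61 s.

0.61 s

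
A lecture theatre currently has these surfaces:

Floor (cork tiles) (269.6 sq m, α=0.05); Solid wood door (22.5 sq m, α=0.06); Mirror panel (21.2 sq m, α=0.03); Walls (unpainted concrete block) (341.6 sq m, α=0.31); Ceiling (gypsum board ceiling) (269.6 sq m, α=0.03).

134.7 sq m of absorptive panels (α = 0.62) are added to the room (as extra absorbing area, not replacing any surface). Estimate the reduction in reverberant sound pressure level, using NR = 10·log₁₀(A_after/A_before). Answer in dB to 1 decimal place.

Summing Sᵢαᵢ: 13.480 + 1.350 + 0.636 + 105.896 + 8.088 → A_before = 129.450 sabins.
Treatment contributes 134.7·0.62 = 83.514 sabins.
New total A_after = 212.964 sabins.
Reduction = 10 log₁₀(A_after/A_before) = 10 log₁₀(1.6451) = 2.2 dB.

2.2 dB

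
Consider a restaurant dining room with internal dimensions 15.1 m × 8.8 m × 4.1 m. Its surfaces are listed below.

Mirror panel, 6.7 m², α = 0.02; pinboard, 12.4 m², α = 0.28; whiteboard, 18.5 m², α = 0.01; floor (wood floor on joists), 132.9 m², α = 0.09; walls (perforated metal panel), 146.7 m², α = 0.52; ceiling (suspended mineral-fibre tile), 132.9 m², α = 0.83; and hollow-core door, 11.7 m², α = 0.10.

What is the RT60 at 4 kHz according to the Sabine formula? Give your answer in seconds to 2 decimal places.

Equivalent absorption area: A = 6.7×0.02 + 12.4×0.28 + 18.5×0.01 + 132.9×0.09 + 146.7×0.52 + 132.9×0.83 + 11.7×0.10 = 203.513 m².
V = 15.1·8.8·4.1 = 544.808 m³.
RT60 = 0.161 · V / A = 0.161 × 544.808 / 203.513 = 0.43 s.

0.43 s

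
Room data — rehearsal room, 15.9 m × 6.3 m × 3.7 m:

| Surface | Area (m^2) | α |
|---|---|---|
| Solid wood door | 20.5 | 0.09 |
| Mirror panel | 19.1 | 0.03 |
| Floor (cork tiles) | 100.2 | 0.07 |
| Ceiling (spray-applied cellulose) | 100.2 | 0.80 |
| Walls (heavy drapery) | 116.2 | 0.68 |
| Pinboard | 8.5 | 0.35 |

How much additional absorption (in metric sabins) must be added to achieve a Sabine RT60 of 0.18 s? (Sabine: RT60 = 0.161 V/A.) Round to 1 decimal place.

159.9 sabins

A₁ = Σ Sᵢαᵢ = 20.5*0.09 + 19.1*0.03 + 100.2*0.07 + 100.2*0.80 + 116.2*0.68 + 8.5*0.35 = 171.583 sabins.
For T = 0.18 s, need A₂ = 0.161·V/T = 0.161·370.629/0.18 = 331.507 sabins.
ΔA = A₂ − A₁ = 331.507 − 171.583 = 159.9 sabins.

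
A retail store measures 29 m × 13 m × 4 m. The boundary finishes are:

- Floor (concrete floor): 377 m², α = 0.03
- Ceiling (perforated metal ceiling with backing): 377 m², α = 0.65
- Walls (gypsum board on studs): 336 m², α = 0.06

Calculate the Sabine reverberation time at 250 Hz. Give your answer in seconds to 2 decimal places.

0.88 s

Total absorption A = 377·0.03 + 377·0.65 + 336·0.06
  = 11.310 + 245.050 + 20.160 = 276.520 m² sabins.
Volume V = 29 × 13 × 4 = 1508 m³.
Sabine: RT60 = 0.161 × 1508 / 276.520 = 0.88 s.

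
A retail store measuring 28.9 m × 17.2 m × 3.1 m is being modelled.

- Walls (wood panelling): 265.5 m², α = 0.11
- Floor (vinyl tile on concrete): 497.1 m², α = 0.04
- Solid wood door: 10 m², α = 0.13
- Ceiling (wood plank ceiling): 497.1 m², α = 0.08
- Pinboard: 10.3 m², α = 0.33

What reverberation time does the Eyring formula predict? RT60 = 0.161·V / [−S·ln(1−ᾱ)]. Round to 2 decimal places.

2.55 seconds

Total surface area S = 265.5 + 497.1 + 10 + 497.1 + 10.3 = 1280.0 m².
Σ(Sᵢαᵢ) = 265.5×0.11 + 497.1×0.04 + 10×0.13 + 497.1×0.08 + 10.3×0.33 = 93.556.
Mean coefficient ᾱ = A/S = 0.0731.
Eyring denominator: −S ln(1−ᾱ) = 97.164.
V = 28.9 × 17.2 × 3.1 = 1540.948 m³.
T = 0.161·V/[−S·ln(1−ᾱ)] = 0.161·1540.948/97.164 = 2.55 s.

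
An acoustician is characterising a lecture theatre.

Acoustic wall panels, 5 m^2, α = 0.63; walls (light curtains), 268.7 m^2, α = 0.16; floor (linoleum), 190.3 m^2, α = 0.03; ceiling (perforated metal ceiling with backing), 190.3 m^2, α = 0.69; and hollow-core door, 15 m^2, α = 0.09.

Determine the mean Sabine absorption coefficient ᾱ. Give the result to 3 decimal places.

0.276

S = Σ Sᵢ = 5 + 268.7 + 190.3 + 190.3 + 15 = 669.3 m^2.
A = 5×0.63 + 268.7×0.16 + 190.3×0.03 + 190.3×0.69 + 15×0.09 = 184.508 sabins.
ᾱ = 184.508 / 669.3 = 0.276.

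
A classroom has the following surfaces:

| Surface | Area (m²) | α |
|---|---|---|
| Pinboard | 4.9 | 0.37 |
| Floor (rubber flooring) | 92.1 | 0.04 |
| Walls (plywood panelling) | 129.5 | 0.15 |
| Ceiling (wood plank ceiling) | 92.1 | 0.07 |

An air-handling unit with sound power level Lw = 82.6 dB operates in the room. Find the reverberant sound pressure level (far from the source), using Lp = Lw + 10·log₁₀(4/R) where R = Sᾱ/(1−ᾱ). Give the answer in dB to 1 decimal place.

73.2 dB

Σ(Sᵢαᵢ) = 4.9×0.37 + 92.1×0.04 + 129.5×0.15 + 92.1×0.07 = 31.369; total area S = 318.6 m².
ᾱ = 0.0985, so room constant R = A/(1−ᾱ) = 34.796 m².
Lp = Lw + 10 log₁₀(4/R) = 82.6 -9.39 = 73.2 dB.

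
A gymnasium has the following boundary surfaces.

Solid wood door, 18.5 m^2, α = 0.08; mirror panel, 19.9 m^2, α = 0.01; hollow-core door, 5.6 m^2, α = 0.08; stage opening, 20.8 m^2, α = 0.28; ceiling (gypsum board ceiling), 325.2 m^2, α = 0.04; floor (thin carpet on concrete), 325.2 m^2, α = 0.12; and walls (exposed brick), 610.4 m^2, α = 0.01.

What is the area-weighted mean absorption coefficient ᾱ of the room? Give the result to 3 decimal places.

0.050

S = Σ Sᵢ = 18.5 + 19.9 + 5.6 + 20.8 + 325.2 + 325.2 + 610.4 = 1325.6 m^2.
Σ(Sᵢαᵢ) = 18.5×0.08 + 19.9×0.01 + 5.6×0.08 + 20.8×0.28 + 325.2×0.04 + 325.2×0.12 + 610.4×0.01 = 66.087.
ᾱ = 66.087 / 1325.6 = 0.050.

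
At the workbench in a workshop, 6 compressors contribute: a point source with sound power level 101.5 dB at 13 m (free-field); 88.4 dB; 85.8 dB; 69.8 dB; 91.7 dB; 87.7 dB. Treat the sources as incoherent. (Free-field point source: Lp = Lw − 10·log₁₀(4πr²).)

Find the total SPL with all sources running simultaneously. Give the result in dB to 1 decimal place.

95.0 dB

Source at 13 m: Lp = 101.5 − 10·log₁₀(4π·13²) = 101.5 − 10·log₁₀(2123.717) = 68.2 dB.
Sum in the linear (power) domain: Σ 10^(Lᵢ/10) = 10^(68.2/10) + 10^(88.4/10) + 10^(85.8/10) + 10^(69.8/10) + 10^(91.7/10) + 10^(87.7/10) = 3.156e+09.
L_total = 10·log₁₀(3.156e+09) = 95.0 dB.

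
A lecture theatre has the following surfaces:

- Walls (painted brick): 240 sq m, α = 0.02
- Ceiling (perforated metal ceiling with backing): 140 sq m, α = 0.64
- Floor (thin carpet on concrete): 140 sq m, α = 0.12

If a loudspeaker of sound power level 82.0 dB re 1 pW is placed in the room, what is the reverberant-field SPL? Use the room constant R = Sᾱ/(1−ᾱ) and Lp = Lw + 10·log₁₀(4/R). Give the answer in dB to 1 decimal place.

66.5 dB

Σ(Sᵢαᵢ) = 240×0.02 + 140×0.64 + 140×0.12 = 111.200; total area S = 520.0 sq m.
ᾱ = 0.2138, so room constant R = A/(1−ᾱ) = 141.440 sq m.
Lp = Lw + 10 log₁₀(4/R) = 82.0 -15.49 = 66.5 dB.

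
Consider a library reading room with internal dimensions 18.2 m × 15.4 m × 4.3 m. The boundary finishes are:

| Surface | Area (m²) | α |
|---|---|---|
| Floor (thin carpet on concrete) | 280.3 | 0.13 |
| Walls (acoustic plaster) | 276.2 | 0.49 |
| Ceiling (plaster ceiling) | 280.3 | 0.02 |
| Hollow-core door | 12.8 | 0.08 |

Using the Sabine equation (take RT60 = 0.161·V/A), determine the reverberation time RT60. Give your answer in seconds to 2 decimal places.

Equivalent absorption area: A = 280.3×0.13 + 276.2×0.49 + 280.3×0.02 + 12.8×0.08 = 178.407 m².
Volume V = 18.2 × 15.4 × 4.3 = 1205.204 m³.
T = 0.161 V/A = 0.161·1205.204/178.407 = 1.09 s.

1.09 s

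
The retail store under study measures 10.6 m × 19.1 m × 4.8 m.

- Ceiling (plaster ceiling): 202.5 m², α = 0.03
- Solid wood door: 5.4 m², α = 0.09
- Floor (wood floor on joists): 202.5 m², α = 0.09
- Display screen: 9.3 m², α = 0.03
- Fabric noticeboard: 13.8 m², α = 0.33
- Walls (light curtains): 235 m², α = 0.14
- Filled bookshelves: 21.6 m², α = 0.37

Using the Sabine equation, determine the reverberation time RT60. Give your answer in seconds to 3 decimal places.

A = Σ Sᵢαᵢ = 202.5×0.03 + 5.4×0.09 + 202.5×0.09 + 9.3×0.03 + 13.8×0.33 + 235×0.14 + 21.6×0.37 = 70.511 sabins.
Volume V = 10.6 × 19.1 × 4.8 = 971.808 m³.
T = 0.161 V/A = 0.161·971.808/70.511 = 2.219 s.

2.219 s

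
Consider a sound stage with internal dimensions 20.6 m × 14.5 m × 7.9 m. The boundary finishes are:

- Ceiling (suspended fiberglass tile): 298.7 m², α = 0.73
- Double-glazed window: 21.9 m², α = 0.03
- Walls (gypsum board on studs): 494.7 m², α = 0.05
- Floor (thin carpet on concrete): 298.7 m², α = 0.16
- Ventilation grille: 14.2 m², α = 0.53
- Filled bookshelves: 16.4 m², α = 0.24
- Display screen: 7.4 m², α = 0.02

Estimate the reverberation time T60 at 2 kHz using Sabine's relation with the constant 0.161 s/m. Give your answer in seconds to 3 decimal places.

1.254 s

Equivalent absorption area: A = 298.7*0.73 + 21.9*0.03 + 494.7*0.05 + 298.7*0.16 + 14.2*0.53 + 16.4*0.24 + 7.4*0.02 = 302.845 m².
V = 20.6·14.5·7.9 = 2359.73 m³.
Sabine: RT60 = 0.161 × 2359.73 / 302.845 = 1.254 s.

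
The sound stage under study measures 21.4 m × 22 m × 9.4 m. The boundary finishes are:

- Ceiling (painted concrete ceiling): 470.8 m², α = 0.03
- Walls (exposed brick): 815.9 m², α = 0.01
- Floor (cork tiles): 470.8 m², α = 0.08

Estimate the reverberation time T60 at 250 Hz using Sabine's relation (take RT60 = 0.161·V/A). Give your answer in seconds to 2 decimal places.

A = Σ Sᵢαᵢ = 470.8×0.03 + 815.9×0.01 + 470.8×0.08 = 59.947 sabins.
Volume V = 21.4 × 22 × 9.4 = 4425.52 m³.
RT60 = 0.161 · V / A = 0.161 × 4425.52 / 59.947 = 11.89 s.

11.89 sec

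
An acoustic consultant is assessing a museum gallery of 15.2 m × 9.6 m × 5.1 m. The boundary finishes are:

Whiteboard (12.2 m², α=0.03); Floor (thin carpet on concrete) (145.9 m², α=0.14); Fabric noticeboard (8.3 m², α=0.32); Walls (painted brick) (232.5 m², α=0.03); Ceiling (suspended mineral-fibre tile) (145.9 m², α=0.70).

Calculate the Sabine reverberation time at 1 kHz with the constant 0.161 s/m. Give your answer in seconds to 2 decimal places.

0.90 s

Equivalent absorption area: A = 12.2·0.03 + 145.9·0.14 + 8.3·0.32 + 232.5·0.03 + 145.9·0.70 = 132.553 m².
Room volume: 744.192 m³.
RT60 = 0.161 · V / A = 0.161 × 744.192 / 132.553 = 0.90 s.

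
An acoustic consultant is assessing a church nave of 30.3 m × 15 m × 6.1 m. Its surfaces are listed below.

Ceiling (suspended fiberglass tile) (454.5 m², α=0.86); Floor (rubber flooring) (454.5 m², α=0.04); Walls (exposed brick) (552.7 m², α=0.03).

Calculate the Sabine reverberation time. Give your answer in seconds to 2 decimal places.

Total absorption A = 454.5×0.86 + 454.5×0.04 + 552.7×0.03
  = 390.870 + 18.180 + 16.581 = 425.631 m² sabins.
Volume V = 30.3 × 15 × 6.1 = 2772.45 m³.
Sabine: RT60 = 0.161 × 2772.45 / 425.631 = 1.05 s.

1.05 s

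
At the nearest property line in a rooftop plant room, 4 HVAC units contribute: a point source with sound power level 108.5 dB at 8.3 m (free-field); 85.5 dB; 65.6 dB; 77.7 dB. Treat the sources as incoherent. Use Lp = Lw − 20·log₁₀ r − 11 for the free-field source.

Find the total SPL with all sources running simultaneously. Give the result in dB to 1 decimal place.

87.0 dB

Source at 8.3 m: Lp = 108.5 − 20·log₁₀(8.3) − 11 = 79.1 dB.
Sum in the linear (power) domain: Σ 10^(Lᵢ/10) = 10^(79.1/10) + 10^(85.5/10) + 10^(65.6/10) + 10^(77.7/10) = 4.986e+08.
L_total = 10·log₁₀(4.986e+08) = 87.0 dB.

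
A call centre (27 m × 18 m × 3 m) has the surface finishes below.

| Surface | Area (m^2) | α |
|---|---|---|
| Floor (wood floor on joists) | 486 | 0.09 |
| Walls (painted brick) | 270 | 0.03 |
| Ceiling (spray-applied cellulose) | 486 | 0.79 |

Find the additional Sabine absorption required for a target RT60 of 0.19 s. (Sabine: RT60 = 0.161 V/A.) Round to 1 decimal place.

799.7 sabins

A₁ = Σ Sᵢαᵢ = 486·0.09 + 270·0.03 + 486·0.79 = 435.780 sabins.
V = 1458 m³. Required absorption A₂ = 0.161 × 1458 / 0.19 = 1235.463 sabins.
Additional absorption ΔA = 1235.463 − 435.780 = 799.7 sabins.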